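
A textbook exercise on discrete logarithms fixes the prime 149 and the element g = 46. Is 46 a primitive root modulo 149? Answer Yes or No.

No

φ(149) = 149 − 1 = 148 = 2^2 · 37.
46 is a primitive root mod 149 iff 46^(φ(149)/q) ≢ 1 for every prime q | φ(149), i.e. q ∈ {2, 37}.
46^74 ≡ 1 (mod 149)  [q = 2: ≡ 1 ✗]
46^4 ≡ 6 (mod 149)  [q = 37: ≢ 1 ✓]
Since 46^74 ≡ 1, the order of 46 divides 74 < 148, so 46 is not a primitive root.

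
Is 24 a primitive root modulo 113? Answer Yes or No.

Yes

φ(113) = 113 − 1 = 112 = 2^4 · 7.
Test 24^(112/q) mod 113 for each prime factor q of 112:
24^56 ≡ 112 (mod 113)  [q = 2: ≢ 1 ✓]
24^16 ≡ 28 (mod 113)  [q = 7: ≢ 1 ✓]
None equal 1, so ord_113(24) = 112: 24 is a primitive root.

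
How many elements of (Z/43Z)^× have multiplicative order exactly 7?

φ(43) = 43 − 1 = 42 = 2 · 3 · 7.
Since (Z/43Z)^× is cyclic of order 42, the number of elements of order d is φ(d) when d | 42 and 0 otherwise.
7 | 42, and φ(7) = 7 − 1 = 6.

6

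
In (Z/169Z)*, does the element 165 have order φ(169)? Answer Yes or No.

No

φ(169) = φ(13^2) = 13·(13−1) = 156 = 2^2 · 3 · 13.
Test 165^(156/q) mod 169 for each prime factor q of 156:
165^78 ≡ 1 (mod 169)  [q = 2: ≡ 1 ✗]
165^52 ≡ 22 (mod 169)  [q = 3: ≢ 1 ✓]
165^12 ≡ 79 (mod 169)  [q = 13: ≢ 1 ✓]
Since 165^78 ≡ 1, the order of 165 divides 78 < 156, so 165 is not a primitive root.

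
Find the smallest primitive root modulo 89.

3

φ(89) = 89 − 1 = 88 = 2^3 · 11.
g is a primitive root iff g^(88/q) ≢ 1 (mod 89) for each prime q ∈ {2, 11}.
g = 2: 2^44 ≡ 1 — hits 1, so not a primitive root.
g = 3: 3^44 ≡ 88; 3^8 ≡ 64 — none is 1, so 3 is a primitive root.
The smallest primitive root modulo 89 is 3.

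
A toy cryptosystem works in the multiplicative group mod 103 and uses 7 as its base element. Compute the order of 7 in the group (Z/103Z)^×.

51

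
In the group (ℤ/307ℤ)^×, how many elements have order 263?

0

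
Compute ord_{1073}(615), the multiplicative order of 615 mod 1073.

ord(615) | φ(1073) = φ(29·37) = (29−1)·(37−1) = 28·36 = 1008 = 2^4 · 3^2 · 7.
Divisors of 1008: 1, 2, 3, 4, 6, 7, 8, 9, 12, 14, 16, 18, 21, 24, 28, 36, 42, 48, 56, 63, 72, 84, 112, 126, 144, 168, 252, 336, 504, 1008.
Evaluate successive powers at the divisors of 1008:
615^1 ≡ 615 (mod 1073)
615^2 ≡ 529 (mod 1073)
615^3 ≡ 216 (mod 1073)
615^4 ≡ 861 (mod 1073)
615^6 ≡ 517 (mod 1073)
615^7 ≡ 347 (mod 1073)
615^8 ≡ 951 (mod 1073)
615^9 ≡ 80 (mod 1073)
615^12 ≡ 112 (mod 1073)
615^14 ≡ 233 (mod 1073)
615^16 ≡ 935 (mod 1073)
615^18 ≡ 1035 (mod 1073)
615^21 ≡ 376 (mod 1073)
615^24 ≡ 741 (mod 1073)
615^28 ≡ 639 (mod 1073)
615^36 ≡ 371 (mod 1073)
615^42 ≡ 813 (mod 1073)
615^48 ≡ 778 (mod 1073)
615^56 ≡ 581 (mod 1073)
615^63 ≡ 956 (mod 1073)
615^72 ≡ 297 (mod 1073)
615^84 ≡ 1 (mod 1073) ✓
Hence ord(615) = 84.

84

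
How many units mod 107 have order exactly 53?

52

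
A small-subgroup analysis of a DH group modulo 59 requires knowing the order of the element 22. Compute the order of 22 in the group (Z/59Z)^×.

ord(22) | φ(59) = 59 − 1 = 58 = 2 · 29.
Divisors of 58: 1, 2, 29, 58.
Evaluate successive powers at the divisors of 58:
22^1 ≡ 22 (mod 59)
22^2 ≡ 12 (mod 59)
22^29 ≡ 1 (mod 59) ✓
So ord_59(22) = 29.

29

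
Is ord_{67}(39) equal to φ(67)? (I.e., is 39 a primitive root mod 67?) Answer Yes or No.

No

φ(67) = 67 − 1 = 66 = 2 · 3 · 11.
An element g generates (Z/67Z)^× iff g^(66/q) ≢ 1 (mod 67) for each prime q ∈ {2, 3, 11}.
39^33 ≡ 1 (mod 67)  [q = 2: ≡ 1 ✗]
39^22 ≡ 37 (mod 67)  [q = 3: ≢ 1 ✓]
39^6 ≡ 40 (mod 67)  [q = 11: ≢ 1 ✓]
39^33 ≡ 1 shows ord(39) | 33, strictly less than φ(67); not a primitive root.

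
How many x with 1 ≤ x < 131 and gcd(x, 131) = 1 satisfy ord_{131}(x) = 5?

4

φ(131) = 131 − 1 = 130 = 2 · 5 · 13.
In a cyclic group of order 130, there are φ(d) elements of order d for each divisor d of 130, and zero for non-divisors.
5 | 130, and φ(5) = 5 − 1 = 4.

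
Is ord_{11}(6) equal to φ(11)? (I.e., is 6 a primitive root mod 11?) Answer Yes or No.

φ(11) = 11 − 1 = 10 = 2 · 5.
An element g generates (Z/11Z)^× iff g^(10/q) ≢ 1 (mod 11) for each prime q ∈ {2, 5}.
6^5 ≡ 10 (mod 11)  [q = 2: ≢ 1 ✓]
6^2 ≡ 3 (mod 11)  [q = 5: ≢ 1 ✓]
All checks pass, so 6 has order 10 and is a primitive root modulo 11.

Yes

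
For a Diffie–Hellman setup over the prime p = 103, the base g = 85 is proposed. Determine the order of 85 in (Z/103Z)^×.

102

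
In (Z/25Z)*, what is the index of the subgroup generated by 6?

4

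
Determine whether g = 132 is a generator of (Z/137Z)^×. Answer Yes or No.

Yes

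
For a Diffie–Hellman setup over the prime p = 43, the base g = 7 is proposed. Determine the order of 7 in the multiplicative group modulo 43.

6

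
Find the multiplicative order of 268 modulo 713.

330

By Lagrange's theorem, ord_713(268) divides φ(713) = φ(23·31) = (23−1)·(31−1) = 22·30 = 660 = 2^2 · 3 · 5 · 11.
Divisors of 660: 1, 2, 3, 4, 5, 6, 10, 11, 12, 15, 20, 22, 30, 33, 44, 55, 60, 66, 110, 132, 165, 220, 330, 660.
Check 268^d mod 713 for each divisor in increasing order:
268^1 ≡ 268
268^2 ≡ 524
268^3 ≡ 684
268^4 ≡ 71
268^5 ≡ 490
268^6 ≡ 128
268^10 ≡ 532
268^11 ≡ 689
268^12 ≡ 698
268^15 ≡ 435
268^20 ≡ 676
268^22 ≡ 576
268^30 ≡ 280
268^33 ≡ 436
268^44 ≡ 231
268^55 ≡ 160
268^60 ≡ 683
268^66 ≡ 438
268^110 ≡ 645
268^132 ≡ 47
268^165 ≡ 528
268^220 ≡ 346
268^330 ≡ 1
The smallest such exponent is 330, so the order of 268 is 330.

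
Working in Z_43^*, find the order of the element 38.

The order of 38 must divide φ(43) = 43 − 1 = 42 = 2 · 3 · 7.
Divisors of 42: 1, 2, 3, 6, 7, 14, 21, 42.
Test each divisor d:
38^1 ≡ 38 (mod 43)
38^2 ≡ 25 (mod 43)
38^3 ≡ 4 (mod 43)
38^6 ≡ 16 (mod 43)
38^7 ≡ 6 (mod 43)
38^14 ≡ 36 (mod 43)
38^21 ≡ 1 (mod 43) ✓
Therefore the multiplicative order of 38 modulo 43 is 21.

21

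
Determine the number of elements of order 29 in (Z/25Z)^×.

0

φ(25) = φ(5^2) = 5·(5−1) = 20 = 2^2 · 5.
In a cyclic group of order 20, there are φ(d) elements of order d for each divisor d of 20, and zero for non-divisors.
29 does not divide 20, so no element of (Z/25Z)^× has order 29.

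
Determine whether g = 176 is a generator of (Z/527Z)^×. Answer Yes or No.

No

527 = 17 · 31 is a product of two distinct odd primes, so (Z/527Z)^× ≅ (Z/17Z)^× × (Z/31Z)^× is not cyclic.
No primitive root modulo 527 exists; in particular 176 is not one.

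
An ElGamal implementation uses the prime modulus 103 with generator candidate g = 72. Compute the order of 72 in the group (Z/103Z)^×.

17

ord(72) | φ(103) = 103 − 1 = 102 = 2 · 3 · 17.
Divisors of 102: 1, 2, 3, 6, 17, 34, 51, 102.
Evaluate successive powers at the divisors of 102:
72^1 ≡ 72 (mod 103)
72^2 ≡ 34 (mod 103)
72^3 ≡ 79 (mod 103)
72^6 ≡ 61 (mod 103)
72^17 ≡ 1 (mod 103) ✓
So ord_103(72) = 17.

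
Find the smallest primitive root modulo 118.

11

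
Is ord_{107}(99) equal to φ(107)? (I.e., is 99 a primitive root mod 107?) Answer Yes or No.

No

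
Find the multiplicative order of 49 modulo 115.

22

Since 49 ∈ (Z/115Z)^×, its order divides φ(115) = φ(5·23) = (5−1)·(23−1) = 4·22 = 88 = 2^3 · 11.
Divisors of 88: 1, 2, 4, 8, 11, 22, 44, 88.
Evaluate successive powers at the divisors of 88:
49^1 ≡ 49 (mod 115)
49^2 ≡ 101 (mod 115)
49^4 ≡ 81 (mod 115)
49^8 ≡ 6 (mod 115)
49^11 ≡ 24 (mod 115)
49^22 ≡ 1 (mod 115) ✓
Therefore the multiplicative order of 49 modulo 115 is 22.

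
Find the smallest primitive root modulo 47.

φ(47) = 47 − 1 = 46 = 2 · 23.
g is a primitive root iff g^(46/q) ≢ 1 (mod 47) for each prime q ∈ {2, 23}.
g = 2: 2^23 ≡ 1 — hits 1, so not a primitive root.
g = 3: 3^23 ≡ 1 — hits 1, so not a primitive root.
g = 4: 4^23 ≡ 1 — hits 1, so not a primitive root.
g = 5: 5^23 ≡ 46; 5^2 ≡ 25 — none is 1, so 5 is a primitive root.
The smallest primitive root modulo 47 is 5.

5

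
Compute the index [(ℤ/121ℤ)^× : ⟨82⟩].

2

The order of 82 must divide φ(121) = φ(11^2) = 11·(11−1) = 110 = 2 · 5 · 11.
Divisors of 110: 1, 2, 5, 10, 11, 22, 55, 110.
Check 82^d mod 121 for each divisor in increasing order:
82^1 ≡ 82 (mod 121)
82^2 ≡ 69 (mod 121)
82^5 ≡ 56 (mod 121)
82^10 ≡ 111 (mod 121)
82^11 ≡ 27 (mod 121)
82^22 ≡ 3 (mod 121)
82^55 ≡ 1 (mod 121) ✓
The order of 82 is 55, so the subgroup it generates has 55 elements.
[(Z/121Z)^× : ⟨82⟩] = 110/55 = 2.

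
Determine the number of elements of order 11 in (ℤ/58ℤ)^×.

0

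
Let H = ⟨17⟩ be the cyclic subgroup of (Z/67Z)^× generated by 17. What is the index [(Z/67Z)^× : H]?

Since 17 ∈ (Z/67Z)^×, its order divides φ(67) = 67 − 1 = 66 = 2 · 3 · 11.
Divisors of 66: 1, 2, 3, 6, 11, 22, 33, 66.
Test each divisor d:
17^1 ≡ 17 (mod 67)
17^2 ≡ 21 (mod 67)
17^3 ≡ 22 (mod 67)
17^6 ≡ 15 (mod 67)
17^11 ≡ 29 (mod 67)
17^22 ≡ 37 (mod 67)
17^33 ≡ 1 (mod 67) ✓
The order of 17 is 33, so the subgroup it generates has 33 elements.
The index is φ(67) / ord(17) = 66 / 33 = 2.

2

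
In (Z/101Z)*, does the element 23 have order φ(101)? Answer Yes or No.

φ(101) = 101 − 1 = 100 = 2^2 · 5^2.
23 is a primitive root mod 101 iff 23^(φ(101)/q) ≢ 1 for every prime q | φ(101), i.e. q ∈ {2, 5}.
23^50 ≡ 1 (mod 101)  [q = 2: ≡ 1 ✗]
23^20 ≡ 95 (mod 101)  [q = 5: ≢ 1 ✓]
Since 23^50 ≡ 1, the order of 23 divides 50 < 100, so 23 is not a primitive root.

No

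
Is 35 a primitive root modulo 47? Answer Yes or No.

Yes

φ(47) = 47 − 1 = 46 = 2 · 23.
Test 35^(46/q) mod 47 for each prime factor q of 46:
35^23 ≡ 46 (mod 47)  [q = 2: ≢ 1 ✓]
35^2 ≡ 3 (mod 47)  [q = 23: ≢ 1 ✓]
None equal 1, so ord_47(35) = 46: 35 is a primitive root.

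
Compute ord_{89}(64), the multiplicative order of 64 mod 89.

Since 64 ∈ (Z/89Z)^×, its order divides φ(89) = 89 − 1 = 88 = 2^3 · 11.
Divisors of 88: 1, 2, 4, 8, 11, 22, 44, 88.
Compute 64^d (mod 89) for the divisors d until we hit 1:
64^1 ≡ 64 (mod 89)
64^2 ≡ 2 (mod 89)
64^4 ≡ 4 (mod 89)
64^8 ≡ 16 (mod 89)
64^11 ≡ 1 (mod 89) ✓
So ord_89(64) = 11.

11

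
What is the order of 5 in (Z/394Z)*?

The order of 5 must divide φ(394) = φ(2)·φ(197) = 1·196 = 196 = 2^2 · 7^2.
Divisors of 196: 1, 2, 4, 7, 14, 28, 49, 98, 196.
Test each divisor d:
5^1 ≡ 5 (mod 394)
5^2 ≡ 25 (mod 394)
5^4 ≡ 231 (mod 394)
5^7 ≡ 113 (mod 394)
5^14 ≡ 161 (mod 394)
5^28 ≡ 311 (mod 394)
5^49 ≡ 183 (mod 394)
5^98 ≡ 393 (mod 394)
5^196 ≡ 1 (mod 394) ✓
So ord_394(5) = 196.

196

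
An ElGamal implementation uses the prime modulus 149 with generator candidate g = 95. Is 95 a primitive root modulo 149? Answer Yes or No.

φ(149) = 149 − 1 = 148 = 2^2 · 37.
It suffices to check that the order of 95 is not a proper divisor of 148: compute 95^(148/q) for q ∈ {2, 37}.
95^74 ≡ 1 (mod 149)  [q = 2: ≡ 1 ✗]
95^4 ≡ 73 (mod 149)  [q = 37: ≢ 1 ✓]
The check at q = 2 fails, so 95 generates a proper subgroup.

No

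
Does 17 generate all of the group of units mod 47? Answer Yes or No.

No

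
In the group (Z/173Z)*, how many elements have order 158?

0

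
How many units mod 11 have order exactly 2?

φ(11) = 11 − 1 = 10 = 2 · 5.
Since (Z/11Z)^× is cyclic of order 10, the number of elements of order d is φ(d) when d | 10 and 0 otherwise.
2 | 10, and φ(2) = 2 − 1 = 1.

1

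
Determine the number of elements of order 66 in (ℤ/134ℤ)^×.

20

φ(134) = φ(2)·φ(67) = 1·66 = 66 = 2 · 3 · 11.
Since (Z/134Z)^× is cyclic of order 66, the number of elements of order d is φ(d) when d | 66 and 0 otherwise.
66 = 2 · 3 · 11 divides 66, and φ(66) = 20.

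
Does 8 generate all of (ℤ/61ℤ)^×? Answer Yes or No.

No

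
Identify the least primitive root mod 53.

φ(53) = 53 − 1 = 52 = 2^2 · 13.
g is a primitive root iff g^(52/q) ≢ 1 (mod 53) for each prime q ∈ {2, 13}.
g = 2: 2^26 ≡ 52; 2^4 ≡ 16 — none is 1, so 2 is a primitive root.
The smallest primitive root modulo 53 is 2.

2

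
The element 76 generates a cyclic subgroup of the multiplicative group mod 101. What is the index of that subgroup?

By Lagrange's theorem, ord_101(76) divides φ(101) = 101 − 1 = 100 = 2^2 · 5^2.
Divisors of 100: 1, 2, 4, 5, 10, 20, 25, 50, 100.
Test each divisor d:
76^1 ≡ 76 (mod 101)
76^2 ≡ 19 (mod 101)
76^4 ≡ 58 (mod 101)
76^5 ≡ 65 (mod 101)
76^10 ≡ 84 (mod 101)
76^20 ≡ 87 (mod 101)
76^25 ≡ 100 (mod 101)
76^50 ≡ 1 (mod 101) ✓
The order of 76 is 50, so the subgroup it generates has 50 elements.
The index is φ(101) / ord(76) = 100 / 50 = 2.

2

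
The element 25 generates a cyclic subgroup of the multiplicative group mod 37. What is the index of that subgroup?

2

Since 25 ∈ (Z/37Z)^×, its order divides φ(37) = 37 − 1 = 36 = 2^2 · 3^2.
Divisors of 36: 1, 2, 3, 4, 6, 9, 12, 18, 36.
Evaluate successive powers at the divisors of 36:
25^1 ≡ 25 (mod 37)
25^2 ≡ 33 (mod 37)
25^3 ≡ 11 (mod 37)
25^4 ≡ 16 (mod 37)
25^6 ≡ 10 (mod 37)
25^9 ≡ 36 (mod 37)
25^12 ≡ 26 (mod 37)
25^18 ≡ 1 (mod 37) ✓
Thus |⟨25⟩| = ord(25) = 18.
Index = |(Z/37Z)^×| / |⟨25⟩| = 36 / 18 = 2.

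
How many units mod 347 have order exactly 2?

1

φ(347) = 347 − 1 = 346 = 2 · 173.
Since (Z/347Z)^× is cyclic of order 346, the number of elements of order d is φ(d) when d | 346 and 0 otherwise.
2 | 346, and φ(2) = 2 − 1 = 1.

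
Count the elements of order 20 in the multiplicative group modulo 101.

φ(101) = 101 − 1 = 100 = 2^2 · 5^2.
Since (Z/101Z)^× is cyclic of order 100, the number of elements of order d is φ(d) when d | 100 and 0 otherwise.
20 = 2^2 · 5 divides 100, and φ(20) = 8.

8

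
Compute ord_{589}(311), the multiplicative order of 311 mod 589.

3

Since 311 ∈ (Z/589Z)^×, its order divides φ(589) = φ(19·31) = (19−1)·(31−1) = 18·30 = 540 = 2^2 · 3^3 · 5.
Divisors of 540: 1, 2, 3, 4, 5, 6, 9, 10, 12, 15, 18, 20, 27, 30, 36, 45, 54, 60, 90, 108, 135, 180, 270, 540.
Compute 311^d (mod 589) for the divisors d until we hit 1:
311^1 ≡ 311
311^2 ≡ 125
311^3 ≡ 1
So ord_589(311) = 3.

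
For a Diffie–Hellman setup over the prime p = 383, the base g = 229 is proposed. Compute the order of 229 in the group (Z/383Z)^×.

191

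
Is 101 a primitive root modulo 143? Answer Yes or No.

No

143 = 11 · 13 is a product of two distinct odd primes, so (Z/143Z)^× ≅ (Z/11Z)^× × (Z/13Z)^× is not cyclic.
No primitive root modulo 143 exists; in particular 101 is not one.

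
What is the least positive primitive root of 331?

φ(331) = 331 − 1 = 330 = 2 · 3 · 5 · 11.
g is a primitive root iff g^(330/q) ≢ 1 (mod 331) for each prime q ∈ {2, 3, 5, 11}.
g = 2: 2^165 ≡ 330; 2^110 ≡ 299; 2^66 ≡ 64; 2^30 ≡ 1 — hits 1, so not a primitive root.
g = 3: 3^165 ≡ 330; 3^110 ≡ 299; 3^66 ≡ 64; 3^30 ≡ 270 — none is 1, so 3 is a primitive root.
Hence the least primitive root of 331 is 3.

3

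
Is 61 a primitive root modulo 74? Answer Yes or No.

Yes

φ(74) = φ(2)·φ(37) = 1·36 = 36 = 2^2 · 3^2.
It suffices to check that the order of 61 is not a proper divisor of 36: compute 61^(36/q) for q ∈ {2, 3}.
61^18 ≡ 73 (mod 74)  [q = 2: ≢ 1 ✓]
61^12 ≡ 47 (mod 74)  [q = 3: ≢ 1 ✓]
Every test exponent gives a nontrivial residue, hence 61 generates the full group.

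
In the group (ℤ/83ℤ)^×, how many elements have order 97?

0

φ(83) = 83 − 1 = 82 = 2 · 41.
Since (Z/83Z)^× is cyclic of order 82, the number of elements of order d is φ(d) when d | 82 and 0 otherwise.
97 does not divide 82, so no element of (Z/83Z)^× has order 97.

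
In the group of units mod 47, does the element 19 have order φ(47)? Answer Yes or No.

φ(47) = 47 − 1 = 46 = 2 · 23.
An element g generates (Z/47Z)^× iff g^(46/q) ≢ 1 (mod 47) for each prime q ∈ {2, 23}.
19^23 ≡ 46 (mod 47)  [q = 2: ≢ 1 ✓]
19^2 ≡ 32 (mod 47)  [q = 23: ≢ 1 ✓]
Every test exponent gives a nontrivial residue, hence 19 generates the full group.

Yes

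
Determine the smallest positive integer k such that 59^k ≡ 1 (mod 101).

100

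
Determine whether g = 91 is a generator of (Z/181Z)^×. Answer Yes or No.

φ(181) = 181 − 1 = 180 = 2^2 · 3^2 · 5.
91 is a primitive root mod 181 iff 91^(φ(181)/q) ≢ 1 for every prime q | φ(181), i.e. q ∈ {2, 3, 5}.
91^90 ≡ 180 (mod 181)  [q = 2: ≢ 1 ✓]
91^60 ≡ 132 (mod 181)  [q = 3: ≢ 1 ✓]
91^36 ≡ 135 (mod 181)  [q = 5: ≢ 1 ✓]
Every test exponent gives a nontrivial residue, hence 91 generates the full group.

Yes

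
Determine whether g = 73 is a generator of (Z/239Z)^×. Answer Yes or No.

No

φ(239) = 239 − 1 = 238 = 2 · 7 · 17.
An element g generates (Z/239Z)^× iff g^(238/q) ≢ 1 (mod 239) for each prime q ∈ {2, 7, 17}.
73^119 ≡ 238 (mod 239)  [q = 2: ≢ 1 ✓]
73^34 ≡ 1 (mod 239)  [q = 7: ≡ 1 ✗]
73^14 ≡ 51 (mod 239)  [q = 17: ≢ 1 ✓]
73^34 ≡ 1 shows ord(73) | 34, strictly less than φ(239); not a primitive root.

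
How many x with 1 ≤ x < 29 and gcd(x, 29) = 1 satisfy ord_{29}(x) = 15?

0

φ(29) = 29 − 1 = 28 = 2^2 · 7.
Since (Z/29Z)^× is cyclic of order 28, the number of elements of order d is φ(d) when d | 28 and 0 otherwise.
Since 15 ∤ 28, the count is 0.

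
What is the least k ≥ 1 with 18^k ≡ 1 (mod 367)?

183

By Lagrange's theorem, ord_367(18) divides φ(367) = 367 − 1 = 366 = 2 · 3 · 61.
Divisors of 366: 1, 2, 3, 6, 61, 122, 183, 366.
Check 18^d mod 367 for each divisor in increasing order:
18^1 ≡ 18
18^2 ≡ 324
18^3 ≡ 327
18^6 ≡ 132
18^61 ≡ 83
18^122 ≡ 283
18^183 ≡ 1
So ord_367(18) = 183.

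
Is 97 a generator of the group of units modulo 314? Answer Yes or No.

Yes

φ(314) = φ(2)·φ(157) = 1·156 = 156 = 2^2 · 3 · 13.
It suffices to check that the order of 97 is not a proper divisor of 156: compute 97^(156/q) for q ∈ {2, 3, 13}.
97^78 ≡ 313 (mod 314)  [q = 2: ≢ 1 ✓]
97^52 ≡ 301 (mod 314)  [q = 3: ≢ 1 ✓]
97^12 ≡ 287 (mod 314)  [q = 13: ≢ 1 ✓]
Every test exponent gives a nontrivial residue, hence 97 generates the full group.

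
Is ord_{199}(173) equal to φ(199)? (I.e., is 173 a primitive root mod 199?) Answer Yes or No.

φ(199) = 199 − 1 = 198 = 2 · 3^2 · 11.
Test 173^(198/q) mod 199 for each prime factor q of 198:
173^99 ≡ 198 (mod 199)  [q = 2: ≢ 1 ✓]
173^66 ≡ 92 (mod 199)  [q = 3: ≢ 1 ✓]
173^18 ≡ 139 (mod 199)  [q = 11: ≢ 1 ✓]
All checks pass, so 173 has order 198 and is a primitive root modulo 199.

Yes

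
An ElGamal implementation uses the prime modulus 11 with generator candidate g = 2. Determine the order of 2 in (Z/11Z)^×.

Since 2 ∈ (Z/11Z)^×, its order divides φ(11) = 11 − 1 = 10 = 2 · 5.
Divisors of 10: 1, 2, 5, 10.
Evaluate successive powers at the divisors of 10:
2^1 ≡ 2
2^2 ≡ 4
2^5 ≡ 10
2^10 ≡ 1
Hence ord(2) = 10.

10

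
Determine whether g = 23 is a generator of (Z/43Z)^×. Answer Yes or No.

No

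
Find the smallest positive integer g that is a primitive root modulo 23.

5

φ(23) = 23 − 1 = 22 = 2 · 11.
g is a primitive root iff g^(22/q) ≢ 1 (mod 23) for each prime q ∈ {2, 11}.
g = 2: 2^11 ≡ 1 — hits 1, so not a primitive root.
g = 3: 3^11 ≡ 1 — hits 1, so not a primitive root.
g = 4: 4^11 ≡ 1 — hits 1, so not a primitive root.
g = 5: 5^11 ≡ 22; 5^2 ≡ 2 — none is 1, so 5 is a primitive root.
The smallest primitive root modulo 23 is 5.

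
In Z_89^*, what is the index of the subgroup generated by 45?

8

By Lagrange's theorem, ord_89(45) divides φ(89) = 89 − 1 = 88 = 2^3 · 11.
Divisors of 88: 1, 2, 4, 8, 11, 22, 44, 88.
Test each divisor d:
45^1 ≡ 45
45^2 ≡ 67
45^4 ≡ 39
45^8 ≡ 8
45^11 ≡ 1
The order of 45 is 11, so the subgroup it generates has 11 elements.
The index is φ(89) / ord(45) = 88 / 11 = 8.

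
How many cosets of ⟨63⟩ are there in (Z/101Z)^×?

By Lagrange's theorem, ord_101(63) divides φ(101) = 101 − 1 = 100 = 2^2 · 5^2.
Divisors of 100: 1, 2, 4, 5, 10, 20, 25, 50, 100.
Check 63^d mod 101 for each divisor in increasing order:
63^1 ≡ 63
63^2 ≡ 30
63^4 ≡ 92
63^5 ≡ 39
63^10 ≡ 6
63^20 ≡ 36
63^25 ≡ 91
63^50 ≡ 100
63^100 ≡ 1
The order of 63 is 100, so the subgroup it generates has 100 elements.
Index = |(Z/101Z)^×| / |⟨63⟩| = 100 / 100 = 1.

1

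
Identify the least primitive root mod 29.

2

φ(29) = 29 − 1 = 28 = 2^2 · 7.
Test candidates g = 2, 3, … against the prime factors q ∈ {2, 7} of φ(29): g is a generator iff g^(28/q) ≢ 1 for every such q.
g = 2: 2^14 ≡ 28; 2^4 ≡ 16 — none is 1, so 2 is a primitive root.
Hence the least primitive root of 29 is 2.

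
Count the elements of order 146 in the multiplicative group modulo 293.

φ(293) = 293 − 1 = 292 = 2^2 · 73.
Since (Z/293Z)^× is cyclic of order 292, the number of elements of order d is φ(d) when d | 292 and 0 otherwise.
146 = 2 · 73 divides 292, and φ(146) = 72.

72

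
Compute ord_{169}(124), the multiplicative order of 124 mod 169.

ord(124) | φ(169) = φ(13^2) = 13·(13−1) = 156 = 2^2 · 3 · 13.
Divisors of 156: 1, 2, 3, 4, 6, 12, 13, 26, 39, 52, 78, 156.
Compute 124^d (mod 169) for the divisors d until we hit 1:
124^1 ≡ 124 (mod 169)
124^2 ≡ 166 (mod 169)
124^3 ≡ 135 (mod 169)
124^4 ≡ 9 (mod 169)
124^6 ≡ 142 (mod 169)
124^12 ≡ 53 (mod 169)
124^13 ≡ 150 (mod 169)
124^26 ≡ 23 (mod 169)
124^39 ≡ 70 (mod 169)
124^52 ≡ 22 (mod 169)
124^78 ≡ 168 (mod 169)
124^156 ≡ 1 (mod 169) ✓
The smallest such exponent is 156, so the order of 124 is 156.

156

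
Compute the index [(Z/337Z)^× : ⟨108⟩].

2

The order of 108 must divide φ(337) = 337 − 1 = 336 = 2^4 · 3 · 7.
Divisors of 336: 1, 2, 3, 4, 6, 7, 8, 12, 14, 16, 21, 24, 28, 42, 48, 56, 84, 112, 168, 336.
Evaluate successive powers at the divisors of 336:
108^1 ≡ 108 (mod 337)
108^2 ≡ 206 (mod 337)
108^3 ≡ 6 (mod 337)
108^4 ≡ 311 (mod 337)
108^6 ≡ 36 (mod 337)
108^7 ≡ 181 (mod 337)
108^8 ≡ 2 (mod 337)
108^12 ≡ 285 (mod 337)
108^14 ≡ 72 (mod 337)
108^16 ≡ 4 (mod 337)
108^21 ≡ 226 (mod 337)
108^24 ≡ 8 (mod 337)
108^28 ≡ 129 (mod 337)
108^42 ≡ 189 (mod 337)
108^48 ≡ 64 (mod 337)
108^56 ≡ 128 (mod 337)
108^84 ≡ 336 (mod 337)
108^112 ≡ 208 (mod 337)
108^168 ≡ 1 (mod 337) ✓
The order of 108 is 168, so the subgroup it generates has 168 elements.
Index = |(Z/337Z)^×| / |⟨108⟩| = 336 / 168 = 2.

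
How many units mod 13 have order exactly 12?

4

φ(13) = 13 − 1 = 12 = 2^2 · 3.
Since (Z/13Z)^× is cyclic of order 12, the number of elements of order d is φ(d) when d | 12 and 0 otherwise.
12 = 2^2 · 3 divides 12, and φ(12) = 4.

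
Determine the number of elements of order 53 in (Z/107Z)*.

52

φ(107) = 107 − 1 = 106 = 2 · 53.
In a cyclic group of order 106, there are φ(d) elements of order d for each divisor d of 106, and zero for non-divisors.
53 | 106, and φ(53) = 53 − 1 = 52.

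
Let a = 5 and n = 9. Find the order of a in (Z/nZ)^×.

By Lagrange's theorem, ord_9(5) divides φ(9) = φ(3^2) = 3·(3−1) = 6 = 2 · 3.
Divisors of 6: 1, 2, 3, 6.
Compute 5^d (mod 9) for the divisors d until we hit 1:
5^1 ≡ 5 (mod 9)
5^2 ≡ 7 (mod 9)
5^3 ≡ 8 (mod 9)
5^6 ≡ 1 (mod 9) ✓
Hence ord(5) = 6.

6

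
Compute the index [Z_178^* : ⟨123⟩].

The order of 123 must divide φ(178) = φ(2)·φ(89) = 1·88 = 88 = 2^3 · 11.
Divisors of 88: 1, 2, 4, 8, 11, 22, 44, 88.
Evaluate successive powers at the divisors of 88:
123^1 ≡ 123
123^2 ≡ 177
123^4 ≡ 1
So ord_178(123) = 4, hence |⟨123⟩| = 4.
The index is φ(178) / ord(123) = 88 / 4 = 22.

22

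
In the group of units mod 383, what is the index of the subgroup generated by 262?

ord(262) | φ(383) = 383 − 1 = 382 = 2 · 191.
Divisors of 382: 1, 2, 191, 382.
Test each divisor d:
262^1 ≡ 262
262^2 ≡ 87
262^191 ≡ 382
262^382 ≡ 1
Thus |⟨262⟩| = ord(262) = 382.
The index is φ(383) / ord(262) = 382 / 382 = 1.

1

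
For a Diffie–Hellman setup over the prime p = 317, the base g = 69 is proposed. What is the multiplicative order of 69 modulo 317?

ord(69) | φ(317) = 317 − 1 = 316 = 2^2 · 79.
Divisors of 316: 1, 2, 4, 79, 158, 316.
Compute 69^d (mod 317) for the divisors d until we hit 1:
69^1 ≡ 69 (mod 317)
69^2 ≡ 6 (mod 317)
69^4 ≡ 36 (mod 317)
69^79 ≡ 203 (mod 317)
69^158 ≡ 316 (mod 317)
69^316 ≡ 1 (mod 317) ✓
Therefore the multiplicative order of 69 modulo 317 is 316.

316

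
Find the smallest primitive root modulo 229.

φ(229) = 229 − 1 = 228 = 2^2 · 3 · 19.
g is a primitive root iff g^(228/q) ≢ 1 (mod 229) for each prime q ∈ {2, 3, 19}.
g = 2: 2^114 ≡ 228; 2^76 ≡ 1 — hits 1, so not a primitive root.
g = 3: 3^114 ≡ 1 — hits 1, so not a primitive root.
g = 4: 4^114 ≡ 1 — hits 1, so not a primitive root.
g = 5: 5^114 ≡ 1 — hits 1, so not a primitive root.
g = 6: 6^114 ≡ 228; 6^76 ≡ 134; 6^12 ≡ 165 — none is 1, so 6 is a primitive root.
The smallest primitive root modulo 229 is 6.

6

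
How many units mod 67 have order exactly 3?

2

φ(67) = 67 − 1 = 66 = 2 · 3 · 11.
In a cyclic group of order 66, there are φ(d) elements of order d for each divisor d of 66, and zero for non-divisors.
3 | 66, and φ(3) = 3 − 1 = 2.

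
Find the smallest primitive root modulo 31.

3

φ(31) = 31 − 1 = 30 = 2 · 3 · 5.
Test candidates g = 2, 3, … against the prime factors q ∈ {2, 3, 5} of φ(31): g is a generator iff g^(30/q) ≢ 1 for every such q.
g = 2: 2^15 ≡ 1 — hits 1, so not a primitive root.
g = 3: 3^15 ≡ 30; 3^10 ≡ 25; 3^6 ≡ 16 — none is 1, so 3 is a primitive root.
Hence the least primitive root of 31 is 3.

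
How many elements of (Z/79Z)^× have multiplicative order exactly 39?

24

φ(79) = 79 − 1 = 78 = 2 · 3 · 13.
(Z/79Z)^× is cyclic (|G| = 78); a cyclic group of order m has exactly φ(d) elements of each order d | m, and none otherwise.
39 = 3 · 13 divides 78, and φ(39) = 24.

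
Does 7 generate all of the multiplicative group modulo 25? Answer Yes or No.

No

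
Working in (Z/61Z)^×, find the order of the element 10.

60

By Lagrange's theorem, ord_61(10) divides φ(61) = 61 − 1 = 60 = 2^2 · 3 · 5.
Divisors of 60: 1, 2, 3, 4, 5, 6, 10, 12, 15, 20, 30, 60.
Compute 10^d (mod 61) for the divisors d until we hit 1:
10^1 ≡ 10 (mod 61)
10^2 ≡ 39 (mod 61)
10^3 ≡ 24 (mod 61)
10^4 ≡ 57 (mod 61)
10^5 ≡ 21 (mod 61)
10^6 ≡ 27 (mod 61)
10^10 ≡ 14 (mod 61)
10^12 ≡ 58 (mod 61)
10^15 ≡ 50 (mod 61)
10^20 ≡ 13 (mod 61)
10^30 ≡ 60 (mod 61)
10^60 ≡ 1 (mod 61) ✓
The smallest such exponent is 60, so the order of 10 is 60.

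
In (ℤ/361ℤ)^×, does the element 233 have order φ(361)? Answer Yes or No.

No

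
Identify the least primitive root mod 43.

3

φ(43) = 43 − 1 = 42 = 2 · 3 · 7.
Test candidates g = 2, 3, … against the prime factors q ∈ {2, 3, 7} of φ(43): g is a generator iff g^(42/q) ≢ 1 for every such q.
g = 2: 2^21 ≡ 42; 2^14 ≡ 1 — hits 1, so not a primitive root.
g = 3: 3^21 ≡ 42; 3^14 ≡ 36; 3^6 ≡ 41 — none is 1, so 3 is a primitive root.
So 3 is the smallest generator of (Z/43Z)^×.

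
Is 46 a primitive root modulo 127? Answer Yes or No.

Yes

φ(127) = 127 − 1 = 126 = 2 · 3^2 · 7.
46 is a primitive root mod 127 iff 46^(φ(127)/q) ≢ 1 for every prime q | φ(127), i.e. q ∈ {2, 3, 7}.
46^63 ≡ 126 (mod 127)  [q = 2: ≢ 1 ✓]
46^42 ≡ 107 (mod 127)  [q = 3: ≢ 1 ✓]
46^18 ≡ 2 (mod 127)  [q = 7: ≢ 1 ✓]
All checks pass, so 46 has order 126 and is a primitive root modulo 127.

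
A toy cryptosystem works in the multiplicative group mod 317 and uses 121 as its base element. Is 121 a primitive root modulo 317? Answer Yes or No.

No

φ(317) = 317 − 1 = 316 = 2^2 · 79.
121 is a primitive root mod 317 iff 121^(φ(317)/q) ≢ 1 for every prime q | φ(317), i.e. q ∈ {2, 79}.
121^158 ≡ 1 (mod 317)  [q = 2: ≡ 1 ✗]
121^4 ≡ 311 (mod 317)  [q = 79: ≢ 1 ✓]
Since 121^158 ≡ 1, the order of 121 divides 158 < 316, so 121 is not a primitive root.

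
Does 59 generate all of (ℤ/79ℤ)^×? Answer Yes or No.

φ(79) = 79 − 1 = 78 = 2 · 3 · 13.
An element g generates (Z/79Z)^× iff g^(78/q) ≢ 1 (mod 79) for each prime q ∈ {2, 3, 13}.
59^39 ≡ 78 (mod 79)  [q = 2: ≢ 1 ✓]
59^26 ≡ 23 (mod 79)  [q = 3: ≢ 1 ✓]
59^6 ≡ 46 (mod 79)  [q = 13: ≢ 1 ✓]
Every test exponent gives a nontrivial residue, hence 59 generates the full group.

Yes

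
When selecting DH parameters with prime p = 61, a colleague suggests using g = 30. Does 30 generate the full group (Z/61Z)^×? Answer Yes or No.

Yes

φ(61) = 61 − 1 = 60 = 2^2 · 3 · 5.
An element g generates (Z/61Z)^× iff g^(60/q) ≢ 1 (mod 61) for each prime q ∈ {2, 3, 5}.
30^30 ≡ 60 (mod 61)  [q = 2: ≢ 1 ✓]
30^20 ≡ 13 (mod 61)  [q = 3: ≢ 1 ✓]
30^12 ≡ 34 (mod 61)  [q = 5: ≢ 1 ✓]
None equal 1, so ord_61(30) = 60: 30 is a primitive root.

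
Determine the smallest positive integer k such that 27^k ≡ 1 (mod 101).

100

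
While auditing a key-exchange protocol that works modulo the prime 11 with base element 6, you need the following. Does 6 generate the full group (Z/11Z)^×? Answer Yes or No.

φ(11) = 11 − 1 = 10 = 2 · 5.
Test 6^(10/q) mod 11 for each prime factor q of 10:
6^5 ≡ 10 (mod 11)  [q = 2: ≢ 1 ✓]
6^2 ≡ 3 (mod 11)  [q = 5: ≢ 1 ✓]
All checks pass, so 6 has order 10 and is a primitive root modulo 11.

Yes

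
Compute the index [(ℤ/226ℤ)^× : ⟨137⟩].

1

By Lagrange's theorem, ord_226(137) divides φ(226) = φ(2)·φ(113) = 1·112 = 112 = 2^4 · 7.
Divisors of 112: 1, 2, 4, 7, 8, 14, 16, 28, 56, 112.
Compute 137^d (mod 226) for the divisors d until we hit 1:
137^1 ≡ 137 (mod 226)
137^2 ≡ 11 (mod 226)
137^4 ≡ 121 (mod 226)
137^7 ≡ 191 (mod 226)
137^8 ≡ 177 (mod 226)
137^14 ≡ 95 (mod 226)
137^16 ≡ 141 (mod 226)
137^28 ≡ 211 (mod 226)
137^56 ≡ 225 (mod 226)
137^112 ≡ 1 (mod 226) ✓
The order of 137 is 112, so the subgroup it generates has 112 elements.
Index = |(Z/226Z)^×| / |⟨137⟩| = 112 / 112 = 1.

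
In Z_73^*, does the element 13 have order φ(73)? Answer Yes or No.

φ(73) = 73 − 1 = 72 = 2^3 · 3^2.
13 is a primitive root mod 73 iff 13^(φ(73)/q) ≢ 1 for every prime q | φ(73), i.e. q ∈ {2, 3}.
13^36 ≡ 72 (mod 73)  [q = 2: ≢ 1 ✓]
13^24 ≡ 64 (mod 73)  [q = 3: ≢ 1 ✓]
Every test exponent gives a nontrivial residue, hence 13 generates the full group.

Yes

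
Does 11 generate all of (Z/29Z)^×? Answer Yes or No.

φ(29) = 29 − 1 = 28 = 2^2 · 7.
An element g generates (Z/29Z)^× iff g^(28/q) ≢ 1 (mod 29) for each prime q ∈ {2, 7}.
11^14 ≡ 28 (mod 29)  [q = 2: ≢ 1 ✓]
11^4 ≡ 25 (mod 29)  [q = 7: ≢ 1 ✓]
Every test exponent gives a nontrivial residue, hence 11 generates the full group.

Yes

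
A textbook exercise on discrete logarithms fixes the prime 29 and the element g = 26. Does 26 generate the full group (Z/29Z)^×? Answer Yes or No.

Yes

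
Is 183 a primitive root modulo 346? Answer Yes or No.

No

φ(346) = φ(2)·φ(173) = 1·172 = 172 = 2^2 · 43.
It suffices to check that the order of 183 is not a proper divisor of 172: compute 183^(172/q) for q ∈ {2, 43}.
183^86 ≡ 1 (mod 346)  [q = 2: ≡ 1 ✗]
183^4 ≡ 139 (mod 346)  [q = 43: ≢ 1 ✓]
183^86 ≡ 1 shows ord(183) | 86, strictly less than φ(346); not a primitive root.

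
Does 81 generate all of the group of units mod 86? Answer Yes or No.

φ(86) = φ(2)·φ(43) = 1·42 = 42 = 2 · 3 · 7.
An element g generates (Z/86Z)^× iff g^(42/q) ≢ 1 (mod 86) for each prime q ∈ {2, 3, 7}.
81^21 ≡ 1 (mod 86)  [q = 2: ≡ 1 ✗]
81^14 ≡ 79 (mod 86)  [q = 3: ≢ 1 ✓]
81^6 ≡ 59 (mod 86)  [q = 7: ≢ 1 ✓]
Since 81^21 ≡ 1, the order of 81 divides 21 < 42, so 81 is not a primitive root.

No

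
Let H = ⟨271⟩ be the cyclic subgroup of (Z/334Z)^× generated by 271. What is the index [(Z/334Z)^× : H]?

1

Since 271 ∈ (Z/334Z)^×, its order divides φ(334) = φ(2)·φ(167) = 1·166 = 166 = 2 · 83.
Divisors of 166: 1, 2, 83, 166.
Check 271^d mod 334 for each divisor in increasing order:
271^1 ≡ 271 (mod 334)
271^2 ≡ 295 (mod 334)
271^83 ≡ 333 (mod 334)
271^166 ≡ 1 (mod 334) ✓
The order of 271 is 166, so the subgroup it generates has 166 elements.
The index is φ(334) / ord(271) = 166 / 166 = 1.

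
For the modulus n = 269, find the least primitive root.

2

φ(269) = 269 − 1 = 268 = 2^2 · 67.
Test candidates g = 2, 3, … against the prime factors q ∈ {2, 67} of φ(269): g is a generator iff g^(268/q) ≢ 1 for every such q.
g = 2: 2^134 ≡ 268; 2^4 ≡ 16 — none is 1, so 2 is a primitive root.
Hence the least primitive root of 269 is 2.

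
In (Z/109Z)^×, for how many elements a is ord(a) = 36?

φ(109) = 109 − 1 = 108 = 2^2 · 3^3.
Since (Z/109Z)^× is cyclic of order 108, the number of elements of order d is φ(d) when d | 108 and 0 otherwise.
36 = 2^2 · 3^2 divides 108, and φ(36) = 12.

12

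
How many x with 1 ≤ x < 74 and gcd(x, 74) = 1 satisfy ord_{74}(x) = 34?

φ(74) = φ(2)·φ(37) = 1·36 = 36 = 2^2 · 3^2.
(Z/74Z)^× is cyclic (|G| = 36); a cyclic group of order m has exactly φ(d) elements of each order d | m, and none otherwise.
34 does not divide 36, so no element of (Z/74Z)^× has order 34.

0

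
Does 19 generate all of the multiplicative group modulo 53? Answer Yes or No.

φ(53) = 53 − 1 = 52 = 2^2 · 13.
Test 19^(52/q) mod 53 for each prime factor q of 52:
19^26 ≡ 52 (mod 53)  [q = 2: ≢ 1 ✓]
19^4 ≡ 47 (mod 53)  [q = 13: ≢ 1 ✓]
None equal 1, so ord_53(19) = 52: 19 is a primitive root.

Yes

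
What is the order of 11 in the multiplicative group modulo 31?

The order of 11 must divide φ(31) = 31 − 1 = 30 = 2 · 3 · 5.
Divisors of 30: 1, 2, 3, 5, 6, 10, 15, 30.
Compute 11^d (mod 31) for the divisors d until we hit 1:
11^1 ≡ 11 (mod 31)
11^2 ≡ 28 (mod 31)
11^3 ≡ 29 (mod 31)
11^5 ≡ 6 (mod 31)
11^6 ≡ 4 (mod 31)
11^10 ≡ 5 (mod 31)
11^15 ≡ 30 (mod 31)
11^30 ≡ 1 (mod 31) ✓
The smallest such exponent is 30, so the order of 11 is 30.

30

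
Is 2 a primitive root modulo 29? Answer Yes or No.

φ(29) = 29 − 1 = 28 = 2^2 · 7.
It suffices to check that the order of 2 is not a proper divisor of 28: compute 2^(28/q) for q ∈ {2, 7}.
2^14 ≡ 28 (mod 29)  [q = 2: ≢ 1 ✓]
2^4 ≡ 16 (mod 29)  [q = 7: ≢ 1 ✓]
Every test exponent gives a nontrivial residue, hence 2 generates the full group.

Yes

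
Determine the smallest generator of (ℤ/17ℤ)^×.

φ(17) = 17 − 1 = 16 = 2^4.
Test candidates g = 2, 3, … against the prime factors q ∈ {2} of φ(17): g is a generator iff g^(16/q) ≢ 1 for every such q.
g = 2: 2^8 ≡ 1 — hits 1, so not a primitive root.
g = 3: 3^8 ≡ 16 — none is 1, so 3 is a primitive root.
Hence the least primitive root of 17 is 3.

3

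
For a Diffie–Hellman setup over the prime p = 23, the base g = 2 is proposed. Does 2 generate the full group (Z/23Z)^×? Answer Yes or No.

φ(23) = 23 − 1 = 22 = 2 · 11.
Test 2^(22/q) mod 23 for each prime factor q of 22:
2^11 ≡ 1 (mod 23)  [q = 2: ≡ 1 ✗]
2^2 ≡ 4 (mod 23)  [q = 11: ≢ 1 ✓]
Since 2^11 ≡ 1, the order of 2 divides 11 < 22, so 2 is not a primitive root.

No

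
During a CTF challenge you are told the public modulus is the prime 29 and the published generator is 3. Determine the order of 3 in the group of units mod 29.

28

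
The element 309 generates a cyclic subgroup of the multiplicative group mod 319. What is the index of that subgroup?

ord(309) | φ(319) = φ(11·29) = (11−1)·(29−1) = 10·28 = 280 = 2^3 · 5 · 7.
Divisors of 280: 1, 2, 4, 5, 7, 8, 10, 14, 20, 28, 35, 40, 56, 70, 140, 280.
Test each divisor d:
309^1 ≡ 309 (mod 319)
309^2 ≡ 100 (mod 319)
309^4 ≡ 111 (mod 319)
309^5 ≡ 166 (mod 319)
309^7 ≡ 12 (mod 319)
309^8 ≡ 199 (mod 319)
309^10 ≡ 122 (mod 319)
309^14 ≡ 144 (mod 319)
309^20 ≡ 210 (mod 319)
309^28 ≡ 1 (mod 319) ✓
Thus |⟨309⟩| = ord(309) = 28.
[(Z/319Z)^× : ⟨309⟩] = 280/28 = 10.

10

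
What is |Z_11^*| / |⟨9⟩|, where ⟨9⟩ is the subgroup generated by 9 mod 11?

2

ord(9) | φ(11) = 11 − 1 = 10 = 2 · 5.
Divisors of 10: 1, 2, 5, 10.
Check 9^d mod 11 for each divisor in increasing order:
9^1 ≡ 9
9^2 ≡ 4
9^5 ≡ 1
Thus |⟨9⟩| = ord(9) = 5.
[(Z/11Z)^× : ⟨9⟩] = 10/5 = 2.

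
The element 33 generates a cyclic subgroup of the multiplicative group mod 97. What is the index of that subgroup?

12

ord(33) | φ(97) = 97 − 1 = 96 = 2^5 · 3.
Divisors of 96: 1, 2, 3, 4, 6, 8, 12, 16, 24, 32, 48, 96.
Check 33^d mod 97 for each divisor in increasing order:
33^1 ≡ 33 (mod 97)
33^2 ≡ 22 (mod 97)
33^3 ≡ 47 (mod 97)
33^4 ≡ 96 (mod 97)
33^6 ≡ 75 (mod 97)
33^8 ≡ 1 (mod 97) ✓
Thus |⟨33⟩| = ord(33) = 8.
The index is φ(97) / ord(33) = 96 / 8 = 12.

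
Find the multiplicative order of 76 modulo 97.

96

The order of 76 must divide φ(97) = 97 − 1 = 96 = 2^5 · 3.
Divisors of 96: 1, 2, 3, 4, 6, 8, 12, 16, 24, 32, 48, 96.
Evaluate successive powers at the divisors of 96:
76^1 ≡ 76 (mod 97)
76^2 ≡ 53 (mod 97)
76^3 ≡ 51 (mod 97)
76^4 ≡ 93 (mod 97)
76^6 ≡ 79 (mod 97)
76^8 ≡ 16 (mod 97)
76^12 ≡ 33 (mod 97)
76^16 ≡ 62 (mod 97)
76^24 ≡ 22 (mod 97)
76^32 ≡ 61 (mod 97)
76^48 ≡ 96 (mod 97)
76^96 ≡ 1 (mod 97) ✓
The smallest such exponent is 96, so the order of 76 is 96.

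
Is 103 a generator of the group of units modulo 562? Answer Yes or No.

Yes

φ(562) = φ(2)·φ(281) = 1·280 = 280 = 2^3 · 5 · 7.
An element g generates (Z/562Z)^× iff g^(280/q) ≢ 1 (mod 562) for each prime q ∈ {2, 5, 7}.
103^140 ≡ 561 (mod 562)  [q = 2: ≢ 1 ✓]
103^56 ≡ 513 (mod 562)  [q = 5: ≢ 1 ✓]
103^40 ≡ 249 (mod 562)  [q = 7: ≢ 1 ✓]
All checks pass, so 103 has order 280 and is a primitive root modulo 562.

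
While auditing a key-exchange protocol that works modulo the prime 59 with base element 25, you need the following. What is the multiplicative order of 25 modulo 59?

29

Since 25 ∈ (Z/59Z)^×, its order divides φ(59) = 59 − 1 = 58 = 2 · 29.
Divisors of 58: 1, 2, 29, 58.
Test each divisor d:
25^1 ≡ 25 (mod 59)
25^2 ≡ 35 (mod 59)
25^29 ≡ 1 (mod 59) ✓
So ord_59(25) = 29.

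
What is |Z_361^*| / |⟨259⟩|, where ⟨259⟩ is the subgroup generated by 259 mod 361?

3

Since 259 ∈ (Z/361Z)^×, its order divides φ(361) = φ(19^2) = 19·(19−1) = 342 = 2 · 3^2 · 19.
Divisors of 342: 1, 2, 3, 6, 9, 18, 19, 38, 57, 114, 171, 342.
Test each divisor d:
259^1 ≡ 259 (mod 361)
259^2 ≡ 296 (mod 361)
259^3 ≡ 132 (mod 361)
259^6 ≡ 96 (mod 361)
259^9 ≡ 37 (mod 361)
259^18 ≡ 286 (mod 361)
259^19 ≡ 69 (mod 361)
259^38 ≡ 68 (mod 361)
259^57 ≡ 360 (mod 361)
259^114 ≡ 1 (mod 361) ✓
Thus |⟨259⟩| = ord(259) = 114.
[(Z/361Z)^× : ⟨259⟩] = 342/114 = 3.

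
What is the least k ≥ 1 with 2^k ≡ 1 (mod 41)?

20

By Lagrange's theorem, ord_41(2) divides φ(41) = 41 − 1 = 40 = 2^3 · 5.
Divisors of 40: 1, 2, 4, 5, 8, 10, 20, 40.
Evaluate successive powers at the divisors of 40:
2^1 ≡ 2 (mod 41)
2^2 ≡ 4 (mod 41)
2^4 ≡ 16 (mod 41)
2^5 ≡ 32 (mod 41)
2^8 ≡ 10 (mod 41)
2^10 ≡ 40 (mod 41)
2^20 ≡ 1 (mod 41) ✓
Hence ord(2) = 20.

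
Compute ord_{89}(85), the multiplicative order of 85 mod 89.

ord(85) | φ(89) = 89 − 1 = 88 = 2^3 · 11.
Divisors of 88: 1, 2, 4, 8, 11, 22, 44, 88.
Check 85^d mod 89 for each divisor in increasing order:
85^1 ≡ 85 (mod 89)
85^2 ≡ 16 (mod 89)
85^4 ≡ 78 (mod 89)
85^8 ≡ 32 (mod 89)
85^11 ≡ 88 (mod 89)
85^22 ≡ 1 (mod 89) ✓
So ord_89(85) = 22.

22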